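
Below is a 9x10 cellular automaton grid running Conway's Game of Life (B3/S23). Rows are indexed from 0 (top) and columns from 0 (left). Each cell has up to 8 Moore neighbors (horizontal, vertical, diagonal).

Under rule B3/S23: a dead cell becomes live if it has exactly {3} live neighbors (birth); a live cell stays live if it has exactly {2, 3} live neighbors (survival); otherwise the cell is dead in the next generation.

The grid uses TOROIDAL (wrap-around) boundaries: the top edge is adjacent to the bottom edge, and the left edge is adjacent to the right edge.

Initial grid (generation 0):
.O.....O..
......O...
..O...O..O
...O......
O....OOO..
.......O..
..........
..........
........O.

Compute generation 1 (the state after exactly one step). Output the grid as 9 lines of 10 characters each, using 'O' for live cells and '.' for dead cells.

Answer: .......O..
......OO..
..........
.....O.O..
......OO..
.......O..
..........
..........
..........

Derivation:
Simulating step by step:
Generation 0 (given above): 13 live cells
Generation 1: 8 live cells
(generation 1 grid is the final answer)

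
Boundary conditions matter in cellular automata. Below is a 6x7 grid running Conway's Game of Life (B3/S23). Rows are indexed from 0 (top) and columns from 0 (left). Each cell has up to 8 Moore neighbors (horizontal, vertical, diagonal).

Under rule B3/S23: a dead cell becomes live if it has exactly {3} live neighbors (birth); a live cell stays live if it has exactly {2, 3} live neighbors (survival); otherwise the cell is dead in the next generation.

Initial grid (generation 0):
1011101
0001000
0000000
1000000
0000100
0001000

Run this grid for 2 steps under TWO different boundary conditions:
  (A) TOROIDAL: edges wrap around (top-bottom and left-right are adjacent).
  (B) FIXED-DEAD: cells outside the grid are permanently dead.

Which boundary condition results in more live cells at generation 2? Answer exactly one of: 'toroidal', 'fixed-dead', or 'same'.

Answer: toroidal

Derivation:
Under TOROIDAL boundary, generation 2:
0110110
0010100
0001000
0000000
0000000
0001000
Population = 8

Under FIXED-DEAD boundary, generation 2:
0010100
0010100
0001000
0000000
0000000
0000000
Population = 5

Comparison: toroidal=8, fixed-dead=5 -> toroidal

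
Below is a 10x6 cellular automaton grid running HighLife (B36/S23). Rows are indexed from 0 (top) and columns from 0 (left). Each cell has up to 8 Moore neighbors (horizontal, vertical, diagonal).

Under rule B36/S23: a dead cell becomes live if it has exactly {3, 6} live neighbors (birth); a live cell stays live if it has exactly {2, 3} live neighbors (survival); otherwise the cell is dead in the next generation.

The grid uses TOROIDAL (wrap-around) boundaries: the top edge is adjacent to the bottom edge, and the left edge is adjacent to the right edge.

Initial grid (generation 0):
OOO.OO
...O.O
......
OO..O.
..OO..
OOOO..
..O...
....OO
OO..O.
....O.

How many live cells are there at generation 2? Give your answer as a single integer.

Simulating step by step:
Generation 0 (given above): 23 live cells
Generation 1: 31 live cells
OOO...
.OOO.O
O...OO
.OOO..
.O..OO
......
O.O.OO
OO.OOO
O..OO.
..O.OO
Generation 2: 16 live cells
......
O..O..
..O..O
.OOO..
OO.OO.
.O.O..
..O...
......
......
..O.O.
Population at generation 2: 16

Answer: 16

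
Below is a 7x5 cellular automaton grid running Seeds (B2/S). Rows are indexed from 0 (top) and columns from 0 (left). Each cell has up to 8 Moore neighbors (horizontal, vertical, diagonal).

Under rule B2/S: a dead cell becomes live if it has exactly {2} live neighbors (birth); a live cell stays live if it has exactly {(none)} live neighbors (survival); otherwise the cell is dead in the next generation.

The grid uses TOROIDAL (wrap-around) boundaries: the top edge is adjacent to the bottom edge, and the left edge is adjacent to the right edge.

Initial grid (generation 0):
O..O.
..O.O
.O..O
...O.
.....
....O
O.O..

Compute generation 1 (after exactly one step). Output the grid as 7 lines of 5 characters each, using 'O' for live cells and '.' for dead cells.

Answer: .....
.....
.....
O.O.O
...OO
OO.O.
.....

Derivation:
Simulating step by step:
Generation 0 (given above): 10 live cells
Generation 1: 8 live cells
(generation 1 grid is the final answer)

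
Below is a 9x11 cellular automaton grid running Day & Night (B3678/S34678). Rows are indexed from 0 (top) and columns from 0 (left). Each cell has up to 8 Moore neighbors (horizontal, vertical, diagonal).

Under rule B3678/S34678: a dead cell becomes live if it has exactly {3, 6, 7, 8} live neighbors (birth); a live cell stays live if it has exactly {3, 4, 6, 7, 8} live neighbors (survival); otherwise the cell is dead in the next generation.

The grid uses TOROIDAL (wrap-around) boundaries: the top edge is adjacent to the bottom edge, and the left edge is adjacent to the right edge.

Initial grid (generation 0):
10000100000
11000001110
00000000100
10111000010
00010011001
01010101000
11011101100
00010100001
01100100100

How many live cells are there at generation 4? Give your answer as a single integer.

Simulating step by step:
Generation 0 (given above): 35 live cells
Generation 1: 40 live cells
10100011011
00000000101
10110001100
00010001101
11010110100
00011111000
10011100000
00011101110
10000010000
Generation 2: 39 live cells
11000001111
00110010101
00000001101
00010000100
00011101110
11011101000
00101110000
00010100001
01011010000
Generation 3: 38 live cells
11001111111
01000001011
00110001100
00000010000
00011101100
00001111000
11101010000
00011000000
00001101100
Generation 4: 40 live cells
10001100101
01011100101
00000011110
00100110000
00001011000
01100101100
00001111000
01111011000
10000001101
Population at generation 4: 40

Answer: 40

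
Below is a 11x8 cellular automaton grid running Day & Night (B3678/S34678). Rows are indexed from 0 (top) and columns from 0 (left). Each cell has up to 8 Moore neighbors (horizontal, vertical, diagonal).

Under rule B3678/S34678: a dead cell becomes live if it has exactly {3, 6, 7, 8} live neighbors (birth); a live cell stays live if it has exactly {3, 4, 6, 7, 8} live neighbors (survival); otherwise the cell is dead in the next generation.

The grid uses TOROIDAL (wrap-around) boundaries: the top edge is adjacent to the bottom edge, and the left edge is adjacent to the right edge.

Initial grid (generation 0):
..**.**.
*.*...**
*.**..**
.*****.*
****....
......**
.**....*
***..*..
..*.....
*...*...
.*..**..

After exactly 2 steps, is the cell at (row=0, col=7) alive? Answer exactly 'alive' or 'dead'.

Simulating step by step:
Generation 0 (given above): 38 live cells
Generation 1: 38 live cells
*.**.**.
*.*.*..*
.*.....*
*****..*
**.*.*..
...*...*
.**....*
*.**....
*..*....
.*.*.*..
..*.***.
Generation 2: 34 live cells
..*...*.
*.*..*.*
*...*.**
*..**.**
.***..*.
....*.*.
.**.....
*.**...*
...*....
...*.**.
..*...**

Cell (0,7) at generation 2: 0 -> dead

Answer: dead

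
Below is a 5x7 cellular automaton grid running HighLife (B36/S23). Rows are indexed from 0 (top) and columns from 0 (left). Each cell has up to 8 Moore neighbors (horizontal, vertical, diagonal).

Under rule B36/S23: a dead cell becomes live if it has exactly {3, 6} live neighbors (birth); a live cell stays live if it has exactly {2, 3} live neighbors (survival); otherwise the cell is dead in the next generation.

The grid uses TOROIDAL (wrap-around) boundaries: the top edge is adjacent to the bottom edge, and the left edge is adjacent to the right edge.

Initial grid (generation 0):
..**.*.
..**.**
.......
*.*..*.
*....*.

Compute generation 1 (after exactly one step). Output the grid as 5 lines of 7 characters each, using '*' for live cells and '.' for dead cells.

Answer: .***.*.
..**.**
.*****.
.*.....
..**.*.

Derivation:
Simulating step by step:
Generation 0 (given above): 12 live cells
Generation 1: 17 live cells
(generation 1 grid is the final answer)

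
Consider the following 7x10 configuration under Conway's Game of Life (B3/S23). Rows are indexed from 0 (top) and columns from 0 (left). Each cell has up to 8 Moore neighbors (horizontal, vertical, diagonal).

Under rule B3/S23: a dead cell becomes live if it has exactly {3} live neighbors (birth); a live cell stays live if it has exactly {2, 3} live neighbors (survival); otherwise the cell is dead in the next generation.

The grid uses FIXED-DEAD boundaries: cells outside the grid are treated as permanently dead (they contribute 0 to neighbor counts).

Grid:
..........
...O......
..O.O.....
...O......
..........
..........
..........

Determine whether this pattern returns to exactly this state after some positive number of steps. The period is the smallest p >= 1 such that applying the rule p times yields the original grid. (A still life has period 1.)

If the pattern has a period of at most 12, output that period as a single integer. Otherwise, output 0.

Answer: 1

Derivation:
Simulating and comparing each generation to the original:
Gen 0 (original, given above): 4 live cells
Gen 1: 4 live cells, MATCHES original -> period = 1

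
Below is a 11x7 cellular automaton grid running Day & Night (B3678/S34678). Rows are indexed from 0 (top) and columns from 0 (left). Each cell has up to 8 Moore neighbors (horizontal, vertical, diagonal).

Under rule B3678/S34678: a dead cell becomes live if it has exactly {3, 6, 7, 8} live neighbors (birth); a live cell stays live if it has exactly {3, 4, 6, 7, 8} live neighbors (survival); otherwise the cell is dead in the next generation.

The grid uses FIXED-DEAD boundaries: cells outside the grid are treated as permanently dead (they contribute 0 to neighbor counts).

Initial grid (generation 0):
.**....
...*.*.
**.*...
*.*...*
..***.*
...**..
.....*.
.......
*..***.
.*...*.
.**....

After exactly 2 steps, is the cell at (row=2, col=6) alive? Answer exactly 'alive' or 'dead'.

Answer: dead

Derivation:
Simulating step by step:
Generation 0 (given above): 25 live cells
Generation 1: 19 live cells
.......
*...*..
.*..*..
..*.**.
.**.*..
..***..
....*..
.....*.
....*..
**.*...
.......
Generation 2: 15 live cells
.......
.......
....*..
..*.**.
.****..
.**.**.
....**.
....*..
.......
.......
.......

Cell (2,6) at generation 2: 0 -> dead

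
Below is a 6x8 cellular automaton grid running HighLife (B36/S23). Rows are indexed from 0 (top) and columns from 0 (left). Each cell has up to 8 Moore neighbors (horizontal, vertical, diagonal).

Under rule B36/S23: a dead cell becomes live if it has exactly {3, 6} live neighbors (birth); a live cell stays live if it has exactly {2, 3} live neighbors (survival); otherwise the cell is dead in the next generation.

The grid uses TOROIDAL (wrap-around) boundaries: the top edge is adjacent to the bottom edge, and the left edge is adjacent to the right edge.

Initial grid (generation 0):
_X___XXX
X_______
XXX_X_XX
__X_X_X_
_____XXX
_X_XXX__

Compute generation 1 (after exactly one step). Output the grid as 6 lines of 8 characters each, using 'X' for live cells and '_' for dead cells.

Simulating step by step:
Generation 0 (given above): 21 live cells
Generation 1: 17 live cells
(generation 1 grid is the final answer)

Answer: _XX__XXX
__X____X
X_X___X_
__X_XX_X
__X____X
__X_____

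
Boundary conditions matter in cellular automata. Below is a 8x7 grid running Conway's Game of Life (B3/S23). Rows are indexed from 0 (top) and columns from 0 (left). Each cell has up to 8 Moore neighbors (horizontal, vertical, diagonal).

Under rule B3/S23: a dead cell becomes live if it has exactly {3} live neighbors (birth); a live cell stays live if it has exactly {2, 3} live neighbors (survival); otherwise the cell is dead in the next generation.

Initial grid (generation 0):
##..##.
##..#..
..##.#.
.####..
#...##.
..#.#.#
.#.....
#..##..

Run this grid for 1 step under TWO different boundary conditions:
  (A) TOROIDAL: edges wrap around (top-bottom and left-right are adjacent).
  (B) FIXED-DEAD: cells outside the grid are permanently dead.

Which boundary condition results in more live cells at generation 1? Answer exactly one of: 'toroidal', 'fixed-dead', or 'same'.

Under TOROIDAL boundary, generation 1:
..#..#.
#......
#....#.
.#....#
#.....#
##.##.#
###.##.
#.#####
Population = 25

Under FIXED-DEAD boundary, generation 1:
##..##.
#......
#....#.
.#.....
.......
.#.##..
.##.##.
.......
Population = 15

Comparison: toroidal=25, fixed-dead=15 -> toroidal

Answer: toroidal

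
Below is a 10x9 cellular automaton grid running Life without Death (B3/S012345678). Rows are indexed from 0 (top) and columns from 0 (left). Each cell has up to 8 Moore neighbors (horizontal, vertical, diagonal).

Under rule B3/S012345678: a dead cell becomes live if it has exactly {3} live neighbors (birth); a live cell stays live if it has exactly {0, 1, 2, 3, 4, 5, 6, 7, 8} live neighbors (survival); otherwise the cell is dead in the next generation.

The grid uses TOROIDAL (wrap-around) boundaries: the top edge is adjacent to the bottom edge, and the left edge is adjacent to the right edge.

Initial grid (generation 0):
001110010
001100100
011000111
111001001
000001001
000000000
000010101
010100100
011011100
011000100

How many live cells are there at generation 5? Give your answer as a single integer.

Simulating step by step:
Generation 0 (given above): 33 live cells
Generation 1: 48 live cells
001111110
001111101
011001111
111001001
010001001
000001010
000011111
110100100
111011110
011000110
Generation 2: 57 live cells
001111111
101111101
011001111
111011001
011011011
100001010
100011111
110100100
111011110
111000110
Generation 3: 58 live cells
001111111
101111101
011001111
111011001
011011011
100101010
100011111
110100100
111011110
111000110
Generation 4: 61 live cells
001111111
101111101
011001111
111011001
011011011
101101010
101111111
110100100
111011110
111000110
Generation 5: 61 live cells
001111111
101111101
011001111
111011001
011011011
101101010
101111111
110100100
111011110
111000110
Population at generation 5: 61

Answer: 61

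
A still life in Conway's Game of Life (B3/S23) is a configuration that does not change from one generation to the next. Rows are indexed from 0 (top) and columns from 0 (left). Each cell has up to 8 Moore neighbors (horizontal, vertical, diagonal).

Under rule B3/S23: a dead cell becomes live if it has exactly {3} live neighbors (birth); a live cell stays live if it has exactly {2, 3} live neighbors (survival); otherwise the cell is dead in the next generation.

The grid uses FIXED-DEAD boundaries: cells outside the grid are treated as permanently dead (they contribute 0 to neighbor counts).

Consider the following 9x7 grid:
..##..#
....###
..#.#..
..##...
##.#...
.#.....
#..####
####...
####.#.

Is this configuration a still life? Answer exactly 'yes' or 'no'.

Answer: no

Derivation:
Compute generation 1 and compare to generation 0 (given above):
Generation 1:
...##.#
..#.#.#
..#.#..
....#..
##.#...
.#.#.#.
#..###.
......#
#..##..
Cell (0,2) differs: gen0=1 vs gen1=0 -> NOT a still life.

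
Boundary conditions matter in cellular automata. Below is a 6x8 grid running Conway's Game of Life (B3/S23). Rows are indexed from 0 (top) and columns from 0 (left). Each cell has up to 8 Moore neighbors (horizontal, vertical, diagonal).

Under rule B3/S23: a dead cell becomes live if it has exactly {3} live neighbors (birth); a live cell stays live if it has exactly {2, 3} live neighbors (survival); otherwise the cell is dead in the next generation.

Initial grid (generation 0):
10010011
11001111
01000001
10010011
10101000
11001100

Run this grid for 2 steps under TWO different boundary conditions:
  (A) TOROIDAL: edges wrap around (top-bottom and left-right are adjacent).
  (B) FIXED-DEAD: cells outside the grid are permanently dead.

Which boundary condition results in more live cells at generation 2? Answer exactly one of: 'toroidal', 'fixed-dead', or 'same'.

Under TOROIDAL boundary, generation 2:
00000010
00001100
00001000
00001000
01101011
01101010
Population = 14

Under FIXED-DEAD boundary, generation 2:
10111100
00001100
00001010
10001011
10000011
11111100
Population = 22

Comparison: toroidal=14, fixed-dead=22 -> fixed-dead

Answer: fixed-dead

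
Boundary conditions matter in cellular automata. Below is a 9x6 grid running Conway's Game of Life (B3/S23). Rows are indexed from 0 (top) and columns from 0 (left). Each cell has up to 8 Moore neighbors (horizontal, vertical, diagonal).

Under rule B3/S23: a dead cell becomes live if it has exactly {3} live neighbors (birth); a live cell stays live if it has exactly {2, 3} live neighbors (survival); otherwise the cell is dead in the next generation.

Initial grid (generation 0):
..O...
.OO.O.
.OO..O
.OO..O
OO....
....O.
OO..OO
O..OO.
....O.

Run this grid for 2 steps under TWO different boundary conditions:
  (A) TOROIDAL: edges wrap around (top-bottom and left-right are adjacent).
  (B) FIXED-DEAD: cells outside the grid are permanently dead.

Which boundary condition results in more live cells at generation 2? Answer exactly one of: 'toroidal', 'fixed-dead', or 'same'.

Answer: toroidal

Derivation:
Under TOROIDAL boundary, generation 2:
OO...O
OO...O
O...OO
.O....
OO..OO
..O...
OOO..O
.OO.O.
...OOO
Population = 25

Under FIXED-DEAD boundary, generation 2:
..O...
.OOOO.
......
O.....
.O....
..O.OO
OOO..O
OO.O..
..OOO.
Population = 20

Comparison: toroidal=25, fixed-dead=20 -> toroidal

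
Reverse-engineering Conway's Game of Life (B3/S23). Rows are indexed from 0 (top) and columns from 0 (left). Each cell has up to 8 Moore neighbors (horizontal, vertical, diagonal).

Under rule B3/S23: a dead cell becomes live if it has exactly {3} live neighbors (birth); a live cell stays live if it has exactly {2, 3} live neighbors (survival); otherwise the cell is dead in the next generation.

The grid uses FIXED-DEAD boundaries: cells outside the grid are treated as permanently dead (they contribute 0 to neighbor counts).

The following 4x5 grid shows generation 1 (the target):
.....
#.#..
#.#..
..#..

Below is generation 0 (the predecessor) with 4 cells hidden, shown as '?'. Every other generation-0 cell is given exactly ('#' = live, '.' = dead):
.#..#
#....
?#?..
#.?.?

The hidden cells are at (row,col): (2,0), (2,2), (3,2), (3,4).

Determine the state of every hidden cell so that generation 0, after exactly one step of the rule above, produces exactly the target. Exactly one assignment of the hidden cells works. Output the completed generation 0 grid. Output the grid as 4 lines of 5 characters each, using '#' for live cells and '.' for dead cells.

Hidden generation-0 cells (in order): (2,0), (2,2), (3,2), (3,4).
A hidden cell only influences target cells in its own 3x3 neighborhood. Try each of the 2^4 = 16 assignments, step the completed generation 0 forward once under B3/S23, and compare with the target:
  (2,0)=. (2,2)=. (3,2)=. (3,4)=. -> step gives (1,1)='#' but target has '.' -> reject
  (2,0)=. (2,2)=. (3,2)=. (3,4)=# -> step gives (1,1)='#' but target has '.' -> reject
  (2,0)=. (2,2)=. (3,2)=# (3,4)=. -> step gives (1,1)='#' but target has '.' -> reject
  (2,0)=. (2,2)=. (3,2)=# (3,4)=# -> step gives (1,1)='#' but target has '.' -> reject
  (2,0)=. (2,2)=# (3,2)=. (3,4)=. -> step gives (2,1)='#' but target has '.' -> reject
  (2,0)=. (2,2)=# (3,2)=. (3,4)=# -> step gives (2,1)='#' but target has '.' -> reject
  (2,0)=. (2,2)=# (3,2)=# (3,4)=. -> step reproduces the target at every cell -> ACCEPT
  (2,0)=. (2,2)=# (3,2)=# (3,4)=# -> step gives (2,3)='#' but target has '.' -> reject
  (2,0)=# (2,2)=. (3,2)=. (3,4)=. -> step gives (1,2)='.' but target has '#' -> reject
  (2,0)=# (2,2)=. (3,2)=. (3,4)=# -> step gives (1,2)='.' but target has '#' -> reject
  (2,0)=# (2,2)=. (3,2)=# (3,4)=. -> step gives (1,2)='.' but target has '#' -> reject
  (2,0)=# (2,2)=. (3,2)=# (3,4)=# -> step gives (1,2)='.' but target has '#' -> reject
  (2,0)=# (2,2)=# (3,2)=. (3,4)=. -> step gives (2,2)='.' but target has '#' -> reject
  (2,0)=# (2,2)=# (3,2)=. (3,4)=# -> step gives (2,2)='.' but target has '#' -> reject
  (2,0)=# (2,2)=# (3,2)=# (3,4)=. -> step gives (3,0)='#' but target has '.' -> reject
  (2,0)=# (2,2)=# (3,2)=# (3,4)=# -> step gives (2,3)='#' but target has '.' -> reject
Unique solution: (2,0)=dead, (2,2)=live, (3,2)=live, (3,4)=dead.
Check: live-neighbor counts of every cell in the completed generation 0:
21110
24321
34220
14220
Applying B3/S23 to generation 0 with these counts gives:
.....
#.#..
#.#..
..#..
which matches the target exactly.

Answer: .#..#
#....
.##..
#.#..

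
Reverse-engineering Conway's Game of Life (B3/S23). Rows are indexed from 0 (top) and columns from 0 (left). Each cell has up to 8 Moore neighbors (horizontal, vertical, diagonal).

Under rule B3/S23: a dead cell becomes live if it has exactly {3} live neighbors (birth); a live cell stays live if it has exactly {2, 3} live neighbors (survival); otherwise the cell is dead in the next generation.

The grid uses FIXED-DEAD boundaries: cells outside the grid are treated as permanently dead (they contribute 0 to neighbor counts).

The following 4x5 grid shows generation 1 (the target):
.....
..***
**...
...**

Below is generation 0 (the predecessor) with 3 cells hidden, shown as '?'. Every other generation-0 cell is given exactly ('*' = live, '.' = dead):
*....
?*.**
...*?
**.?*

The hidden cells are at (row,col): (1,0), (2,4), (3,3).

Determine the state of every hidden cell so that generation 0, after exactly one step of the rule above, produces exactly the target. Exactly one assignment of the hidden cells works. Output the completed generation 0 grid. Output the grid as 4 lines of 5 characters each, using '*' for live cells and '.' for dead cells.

Answer: *....
.*.**
...**
**..*

Derivation:
Hidden generation-0 cells (in order): (1,0), (2,4), (3,3).
A hidden cell only influences target cells in its own 3x3 neighborhood. Try each of the 2^3 = 8 assignments, step the completed generation 0 forward once under B3/S23, and compare with the target:
  (1,0)=. (2,4)=. (3,3)=. -> step gives (2,3)='*' but target has '.' -> reject
  (1,0)=. (2,4)=. (3,3)=* -> step gives (3,2)='*' but target has '.' -> reject
  (1,0)=. (2,4)=* (3,3)=. -> step reproduces the target at every cell -> ACCEPT
  (1,0)=. (2,4)=* (3,3)=* -> step gives (3,2)='*' but target has '.' -> reject
  (1,0)=* (2,4)=. (3,3)=. -> step gives (0,0)='*' but target has '.' -> reject
  (1,0)=* (2,4)=. (3,3)=* -> step gives (0,0)='*' but target has '.' -> reject
  (1,0)=* (2,4)=* (3,3)=. -> step gives (0,0)='*' but target has '.' -> reject
  (1,0)=* (2,4)=* (3,3)=* -> step gives (0,0)='*' but target has '.' -> reject
Unique solution: (1,0)=dead, (2,4)=live, (3,3)=dead.
Check: live-neighbor counts of every cell in the completed generation 0:
12222
21333
33444
11232
Applying B3/S23 to generation 0 with these counts gives:
.....
..***
**...
...**
which matches the target exactly.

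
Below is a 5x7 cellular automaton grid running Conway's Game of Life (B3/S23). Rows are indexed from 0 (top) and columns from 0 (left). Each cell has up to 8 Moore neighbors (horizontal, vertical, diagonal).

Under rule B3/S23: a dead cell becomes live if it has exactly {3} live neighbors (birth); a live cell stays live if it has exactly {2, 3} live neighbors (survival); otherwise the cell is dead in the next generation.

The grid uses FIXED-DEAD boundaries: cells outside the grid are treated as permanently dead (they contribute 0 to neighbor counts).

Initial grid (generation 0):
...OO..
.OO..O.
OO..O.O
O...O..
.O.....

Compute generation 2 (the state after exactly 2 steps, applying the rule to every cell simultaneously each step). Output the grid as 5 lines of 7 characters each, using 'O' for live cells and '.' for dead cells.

Answer: ..OOO..
O....O.
O.OOOO.
.O.OO..
.......

Derivation:
Simulating step by step:
Generation 0 (given above): 12 live cells
Generation 1: 13 live cells
..OOO..
OOO..O.
O.OOO..
O....O.
.......
Generation 2: 13 live cells
(generation 2 grid is the final answer)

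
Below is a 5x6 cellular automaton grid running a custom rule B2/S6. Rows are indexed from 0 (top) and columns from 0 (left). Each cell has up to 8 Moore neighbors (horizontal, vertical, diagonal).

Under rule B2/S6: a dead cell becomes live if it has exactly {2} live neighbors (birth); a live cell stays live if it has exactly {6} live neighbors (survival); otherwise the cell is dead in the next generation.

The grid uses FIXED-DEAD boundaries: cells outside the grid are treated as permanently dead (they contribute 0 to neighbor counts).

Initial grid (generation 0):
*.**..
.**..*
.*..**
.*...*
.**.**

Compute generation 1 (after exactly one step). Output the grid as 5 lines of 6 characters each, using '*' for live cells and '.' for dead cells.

Answer: ....*.
......
...*..
......
*..*..

Derivation:
Simulating step by step:
Generation 0 (given above): 15 live cells
Generation 1: 4 live cells
(generation 1 grid is the final answer)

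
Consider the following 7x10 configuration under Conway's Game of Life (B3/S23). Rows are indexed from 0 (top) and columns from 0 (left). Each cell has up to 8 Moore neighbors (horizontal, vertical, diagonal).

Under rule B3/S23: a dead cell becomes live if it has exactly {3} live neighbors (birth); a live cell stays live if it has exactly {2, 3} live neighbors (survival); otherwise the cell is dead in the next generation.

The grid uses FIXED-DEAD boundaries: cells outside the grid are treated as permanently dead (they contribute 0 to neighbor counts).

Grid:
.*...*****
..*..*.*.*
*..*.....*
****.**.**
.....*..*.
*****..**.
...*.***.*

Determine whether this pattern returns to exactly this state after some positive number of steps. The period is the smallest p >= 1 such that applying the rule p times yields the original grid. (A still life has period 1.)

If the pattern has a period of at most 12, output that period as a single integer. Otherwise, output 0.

Answer: 0

Derivation:
Simulating and comparing each generation to the original:
Gen 0 (original, given above): 35 live cells
Gen 1: 33 live cells, differs from original
Gen 2: 28 live cells, differs from original
Gen 3: 27 live cells, differs from original
Gen 4: 25 live cells, differs from original
Gen 5: 29 live cells, differs from original
Gen 6: 22 live cells, differs from original
Gen 7: 25 live cells, differs from original
Gen 8: 26 live cells, differs from original
Gen 9: 20 live cells, differs from original
Gen 10: 23 live cells, differs from original
Gen 11: 24 live cells, differs from original
Gen 12: 18 live cells, differs from original
No period found within 12 steps.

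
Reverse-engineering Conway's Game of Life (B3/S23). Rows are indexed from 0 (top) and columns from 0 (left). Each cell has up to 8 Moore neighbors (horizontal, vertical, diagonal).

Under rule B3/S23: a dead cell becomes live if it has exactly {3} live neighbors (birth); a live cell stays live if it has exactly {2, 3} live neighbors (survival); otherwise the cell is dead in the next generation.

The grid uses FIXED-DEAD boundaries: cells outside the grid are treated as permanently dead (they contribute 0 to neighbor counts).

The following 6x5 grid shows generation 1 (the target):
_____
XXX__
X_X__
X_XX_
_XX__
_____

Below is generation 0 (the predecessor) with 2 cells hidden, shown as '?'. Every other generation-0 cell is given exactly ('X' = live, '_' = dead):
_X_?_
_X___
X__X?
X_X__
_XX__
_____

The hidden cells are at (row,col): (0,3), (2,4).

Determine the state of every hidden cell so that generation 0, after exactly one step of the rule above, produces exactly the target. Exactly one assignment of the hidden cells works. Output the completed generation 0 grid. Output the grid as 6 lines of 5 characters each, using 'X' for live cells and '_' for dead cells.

Hidden generation-0 cells (in order): (0,3), (2,4).
A hidden cell only influences target cells in its own 3x3 neighborhood. Try each of the 2^2 = 4 assignments, step the completed generation 0 forward once under B3/S23, and compare with the target:
  (0,3)=_ (2,4)=_ -> step reproduces the target at every cell -> ACCEPT
  (0,3)=_ (2,4)=X -> step gives (2,3)='X' but target has '_' -> reject
  (0,3)=X (2,4)=_ -> step gives (0,2)='X' but target has '_' -> reject
  (0,3)=X (2,4)=X -> step gives (0,2)='X' but target has '_' -> reject
Unique solution: (0,3)=dead, (2,4)=dead.
Check: live-neighbor counts of every cell in the completed generation 0:
21200
32311
24311
25331
23220
12210
Applying B3/S23 to generation 0 with these counts gives:
_____
XXX__
X_X__
X_XX_
_XX__
_____
which matches the target exactly.

Answer: _X___
_X___
X__X_
X_X__
_XX__
_____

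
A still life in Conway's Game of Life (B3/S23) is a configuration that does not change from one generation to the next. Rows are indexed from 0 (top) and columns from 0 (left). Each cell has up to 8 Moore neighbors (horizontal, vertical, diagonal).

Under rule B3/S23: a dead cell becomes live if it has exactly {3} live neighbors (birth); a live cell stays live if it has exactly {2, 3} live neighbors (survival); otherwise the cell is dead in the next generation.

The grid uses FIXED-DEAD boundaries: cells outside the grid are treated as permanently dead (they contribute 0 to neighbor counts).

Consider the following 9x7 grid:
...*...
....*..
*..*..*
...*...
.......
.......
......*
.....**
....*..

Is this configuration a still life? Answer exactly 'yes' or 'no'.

Answer: no

Derivation:
Compute generation 1 and compare to generation 0 (given above):
Generation 1:
.......
...**..
...**..
.......
.......
.......
.....**
.....**
.....*.
Cell (0,3) differs: gen0=1 vs gen1=0 -> NOT a still life.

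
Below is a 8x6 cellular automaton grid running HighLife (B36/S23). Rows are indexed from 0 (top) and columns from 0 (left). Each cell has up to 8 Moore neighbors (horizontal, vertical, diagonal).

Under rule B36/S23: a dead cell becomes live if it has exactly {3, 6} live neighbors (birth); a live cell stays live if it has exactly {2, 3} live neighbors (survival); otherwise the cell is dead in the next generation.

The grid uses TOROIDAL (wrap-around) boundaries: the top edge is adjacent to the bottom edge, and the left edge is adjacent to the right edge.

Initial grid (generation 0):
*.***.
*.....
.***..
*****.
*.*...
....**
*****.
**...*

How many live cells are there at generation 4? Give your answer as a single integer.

Answer: 21

Derivation:
Simulating step by step:
Generation 0 (given above): 25 live cells
Generation 1: 19 live cells
..***.
*...**
....**
*...**
*.*...
....*.
..**.*
..**..
Generation 2: 18 live cells
.**...
*.....
...*..
**.**.
**.**.
.**.**
..*...
.*....
Generation 3: 21 live cells
***...
.**...
******
**....
..*..*
....**
*.**..
.*....
Generation 4: 21 live cells
*.....
*...*.
...***
......
.*..**
***.**
******
...*..
Population at generation 4: 21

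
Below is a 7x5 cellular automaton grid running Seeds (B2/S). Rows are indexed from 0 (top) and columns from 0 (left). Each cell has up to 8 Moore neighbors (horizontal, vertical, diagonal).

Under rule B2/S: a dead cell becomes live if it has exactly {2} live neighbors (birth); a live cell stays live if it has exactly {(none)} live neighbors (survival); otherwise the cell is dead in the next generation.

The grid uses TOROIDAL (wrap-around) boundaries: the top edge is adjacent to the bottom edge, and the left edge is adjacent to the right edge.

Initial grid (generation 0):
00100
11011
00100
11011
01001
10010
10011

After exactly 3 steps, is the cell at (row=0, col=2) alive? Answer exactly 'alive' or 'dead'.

Simulating step by step:
Generation 0 (given above): 17 live cells
Generation 1: 0 live cells
00000
00000
00000
00000
00000
00000
00000
Generation 2: 0 live cells
00000
00000
00000
00000
00000
00000
00000
Generation 3: 0 live cells
00000
00000
00000
00000
00000
00000
00000

Cell (0,2) at generation 3: 0 -> dead

Answer: dead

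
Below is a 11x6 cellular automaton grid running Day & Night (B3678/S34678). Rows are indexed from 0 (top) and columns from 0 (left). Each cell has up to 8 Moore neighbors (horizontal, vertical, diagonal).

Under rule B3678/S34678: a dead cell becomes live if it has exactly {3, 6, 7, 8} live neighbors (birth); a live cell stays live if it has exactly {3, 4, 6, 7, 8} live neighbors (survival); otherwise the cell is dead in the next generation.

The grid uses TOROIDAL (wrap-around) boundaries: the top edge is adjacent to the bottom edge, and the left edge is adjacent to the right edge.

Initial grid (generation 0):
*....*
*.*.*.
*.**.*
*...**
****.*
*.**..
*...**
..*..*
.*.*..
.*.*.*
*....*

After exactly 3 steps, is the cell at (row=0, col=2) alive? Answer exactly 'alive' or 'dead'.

Answer: alive

Derivation:
Simulating step by step:
Generation 0 (given above): 32 live cells
Generation 1: 26 live cells
*...*.
*...**
*..*.*
**...*
..**..
.***.*
*.*.**
.*.*.*
......
......
.*...*
Generation 2: 23 live cells
**..**
**.***
*....*
**.*.*
...*.*
.*...*
.....*
..*..*
......
......
*.....
Generation 3: 22 live cells
******
***..*
*..***
..*..*
**...*
......
....*.
......
......
......
**....

Cell (0,2) at generation 3: 1 -> alive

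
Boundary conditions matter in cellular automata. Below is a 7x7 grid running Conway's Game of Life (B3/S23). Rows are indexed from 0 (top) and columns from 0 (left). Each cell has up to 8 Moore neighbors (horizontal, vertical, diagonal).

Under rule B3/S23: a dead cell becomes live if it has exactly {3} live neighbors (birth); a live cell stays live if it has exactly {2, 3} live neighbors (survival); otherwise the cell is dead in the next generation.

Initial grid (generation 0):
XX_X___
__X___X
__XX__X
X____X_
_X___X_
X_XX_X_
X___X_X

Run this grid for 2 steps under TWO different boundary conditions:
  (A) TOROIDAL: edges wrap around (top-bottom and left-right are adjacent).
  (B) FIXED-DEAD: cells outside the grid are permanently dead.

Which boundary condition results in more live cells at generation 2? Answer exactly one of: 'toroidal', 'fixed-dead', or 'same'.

Under TOROIDAL boundary, generation 2:
__XX_XX
_______
___X___
_______
_____X_
X_XX_X_
_____X_
Population = 11

Under FIXED-DEAD boundary, generation 2:
_______
___X___
_X_X__X
_______
X______
X______
_X_X_XX
Population = 10

Comparison: toroidal=11, fixed-dead=10 -> toroidal

Answer: toroidal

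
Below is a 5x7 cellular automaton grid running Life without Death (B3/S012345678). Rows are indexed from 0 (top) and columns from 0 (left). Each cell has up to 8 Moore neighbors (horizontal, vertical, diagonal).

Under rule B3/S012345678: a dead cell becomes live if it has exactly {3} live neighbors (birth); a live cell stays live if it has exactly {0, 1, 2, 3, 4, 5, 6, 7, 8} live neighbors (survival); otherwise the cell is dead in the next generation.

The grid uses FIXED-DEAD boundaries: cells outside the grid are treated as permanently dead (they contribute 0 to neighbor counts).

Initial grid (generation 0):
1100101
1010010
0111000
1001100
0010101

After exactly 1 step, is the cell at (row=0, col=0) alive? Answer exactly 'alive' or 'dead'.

Answer: alive

Derivation:
Simulating step by step:
Generation 0 (given above): 16 live cells
Generation 1: 21 live cells
1100111
1010110
1111000
1001110
0010111

Cell (0,0) at generation 1: 1 -> alive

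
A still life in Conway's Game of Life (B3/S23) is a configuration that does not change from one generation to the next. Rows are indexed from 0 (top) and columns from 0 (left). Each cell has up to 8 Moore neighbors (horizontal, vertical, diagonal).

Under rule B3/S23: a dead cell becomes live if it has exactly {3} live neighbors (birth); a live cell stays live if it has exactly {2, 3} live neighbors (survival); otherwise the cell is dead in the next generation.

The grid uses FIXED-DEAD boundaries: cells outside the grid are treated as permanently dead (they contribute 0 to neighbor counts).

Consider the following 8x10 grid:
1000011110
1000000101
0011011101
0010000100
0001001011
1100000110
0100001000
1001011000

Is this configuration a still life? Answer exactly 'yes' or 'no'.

Answer: no

Derivation:
Compute generation 1 and compare to generation 0 (given above):
Generation 1:
0000001110
0100100001
0111000100
0010110001
0110001001
1110001011
0110011000
0000011000
Cell (0,0) differs: gen0=1 vs gen1=0 -> NOT a still life.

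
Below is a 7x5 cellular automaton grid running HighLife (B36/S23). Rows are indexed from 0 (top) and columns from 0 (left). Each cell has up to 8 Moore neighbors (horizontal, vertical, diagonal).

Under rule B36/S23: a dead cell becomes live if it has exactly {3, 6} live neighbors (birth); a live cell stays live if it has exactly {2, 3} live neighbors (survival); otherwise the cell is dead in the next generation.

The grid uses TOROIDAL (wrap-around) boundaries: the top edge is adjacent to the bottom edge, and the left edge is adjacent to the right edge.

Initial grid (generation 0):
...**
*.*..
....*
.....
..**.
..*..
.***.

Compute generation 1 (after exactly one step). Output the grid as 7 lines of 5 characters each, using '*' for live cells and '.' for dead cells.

Answer: *...*
*....
.....
...*.
..**.
.....
.*..*

Derivation:
Simulating step by step:
Generation 0 (given above): 11 live cells
Generation 1: 8 live cells
(generation 1 grid is the final answer)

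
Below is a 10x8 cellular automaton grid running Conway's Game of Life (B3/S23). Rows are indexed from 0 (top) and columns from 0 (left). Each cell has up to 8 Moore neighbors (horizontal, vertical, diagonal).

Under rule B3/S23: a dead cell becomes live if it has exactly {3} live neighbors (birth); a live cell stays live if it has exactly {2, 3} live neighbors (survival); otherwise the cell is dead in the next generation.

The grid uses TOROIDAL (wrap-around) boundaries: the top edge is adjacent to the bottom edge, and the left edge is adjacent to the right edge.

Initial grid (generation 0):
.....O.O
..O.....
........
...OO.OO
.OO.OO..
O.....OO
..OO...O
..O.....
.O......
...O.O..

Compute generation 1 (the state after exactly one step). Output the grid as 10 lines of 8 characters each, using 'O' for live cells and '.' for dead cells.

Simulating step by step:
Generation 0 (given above): 21 live cells
Generation 1: 27 live cells
(generation 1 grid is the final answer)

Answer: ....O.O.
........
...O....
..OOO.O.
.OO.O...
O...OOOO
OOOO..OO
.OOO....
..O.....
....O.O.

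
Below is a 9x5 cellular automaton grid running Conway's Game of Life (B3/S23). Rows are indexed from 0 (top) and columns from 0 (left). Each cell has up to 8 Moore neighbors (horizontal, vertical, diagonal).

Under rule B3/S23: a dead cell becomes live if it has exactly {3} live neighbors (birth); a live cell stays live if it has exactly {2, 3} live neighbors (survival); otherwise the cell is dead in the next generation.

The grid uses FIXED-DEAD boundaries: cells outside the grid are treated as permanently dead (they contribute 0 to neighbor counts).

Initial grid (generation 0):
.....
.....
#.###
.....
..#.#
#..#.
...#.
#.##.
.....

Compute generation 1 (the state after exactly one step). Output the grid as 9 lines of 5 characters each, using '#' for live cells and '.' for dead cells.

Simulating step by step:
Generation 0 (given above): 12 live cells
Generation 1: 14 live cells
(generation 1 grid is the final answer)

Answer: .....
...#.
...#.
.##.#
...#.
..###
.#.##
..##.
.....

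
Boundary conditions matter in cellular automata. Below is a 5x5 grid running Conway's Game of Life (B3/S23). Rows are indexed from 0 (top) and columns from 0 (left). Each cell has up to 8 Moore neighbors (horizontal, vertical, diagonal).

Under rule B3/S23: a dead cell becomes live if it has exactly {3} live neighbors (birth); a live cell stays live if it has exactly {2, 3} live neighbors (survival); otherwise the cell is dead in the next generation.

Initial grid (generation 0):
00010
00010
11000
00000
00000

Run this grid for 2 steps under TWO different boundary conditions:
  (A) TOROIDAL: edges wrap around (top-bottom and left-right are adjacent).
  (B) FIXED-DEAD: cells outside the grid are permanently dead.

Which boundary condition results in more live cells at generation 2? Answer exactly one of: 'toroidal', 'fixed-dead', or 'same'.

Answer: same

Derivation:
Under TOROIDAL boundary, generation 2:
00000
00000
00000
00000
00000
Population = 0

Under FIXED-DEAD boundary, generation 2:
00000
00000
00000
00000
00000
Population = 0

Comparison: toroidal=0, fixed-dead=0 -> same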